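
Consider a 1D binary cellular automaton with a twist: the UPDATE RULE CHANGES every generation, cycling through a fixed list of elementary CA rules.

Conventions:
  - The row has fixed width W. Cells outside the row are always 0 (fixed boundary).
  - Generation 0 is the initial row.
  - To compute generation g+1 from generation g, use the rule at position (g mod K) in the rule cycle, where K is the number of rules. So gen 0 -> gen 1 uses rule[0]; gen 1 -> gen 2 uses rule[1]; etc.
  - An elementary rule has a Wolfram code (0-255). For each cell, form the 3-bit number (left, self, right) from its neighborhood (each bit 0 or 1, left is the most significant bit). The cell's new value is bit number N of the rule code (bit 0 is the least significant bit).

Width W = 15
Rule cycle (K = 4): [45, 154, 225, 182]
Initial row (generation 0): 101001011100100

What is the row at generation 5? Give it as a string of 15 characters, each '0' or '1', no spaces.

Answer: 100111011010101

Derivation:
Gen 0: 101001011100100
Gen 1 (rule 45): 111001110000101
Gen 2 (rule 154): 110111101001000
Gen 3 (rule 225): 011011110000011
Gen 4 (rule 182): 100101101000100
Gen 5 (rule 45): 100111011010101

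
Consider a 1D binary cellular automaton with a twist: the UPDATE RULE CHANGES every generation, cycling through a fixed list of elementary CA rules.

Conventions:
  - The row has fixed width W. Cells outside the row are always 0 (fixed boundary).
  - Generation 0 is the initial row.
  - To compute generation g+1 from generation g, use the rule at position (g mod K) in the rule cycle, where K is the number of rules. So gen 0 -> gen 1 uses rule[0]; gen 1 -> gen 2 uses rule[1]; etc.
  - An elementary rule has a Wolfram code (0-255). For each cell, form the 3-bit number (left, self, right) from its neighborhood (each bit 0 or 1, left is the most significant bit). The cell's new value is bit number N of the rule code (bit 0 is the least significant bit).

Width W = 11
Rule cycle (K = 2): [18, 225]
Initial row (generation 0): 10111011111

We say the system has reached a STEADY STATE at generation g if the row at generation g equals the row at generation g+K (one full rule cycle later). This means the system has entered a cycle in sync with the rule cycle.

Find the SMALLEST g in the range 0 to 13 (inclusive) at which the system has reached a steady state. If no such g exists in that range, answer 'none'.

Answer: 1

Derivation:
Gen 0: 10111011111
Gen 1 (rule 18): 00000000000
Gen 2 (rule 225): 11111111111
Gen 3 (rule 18): 00000000000
Gen 4 (rule 225): 11111111111
Gen 5 (rule 18): 00000000000
Gen 6 (rule 225): 11111111111
Gen 7 (rule 18): 00000000000
Gen 8 (rule 225): 11111111111
Gen 9 (rule 18): 00000000000
Gen 10 (rule 225): 11111111111
Gen 11 (rule 18): 00000000000
Gen 12 (rule 225): 11111111111
Gen 13 (rule 18): 00000000000
Gen 14 (rule 225): 11111111111
Gen 15 (rule 18): 00000000000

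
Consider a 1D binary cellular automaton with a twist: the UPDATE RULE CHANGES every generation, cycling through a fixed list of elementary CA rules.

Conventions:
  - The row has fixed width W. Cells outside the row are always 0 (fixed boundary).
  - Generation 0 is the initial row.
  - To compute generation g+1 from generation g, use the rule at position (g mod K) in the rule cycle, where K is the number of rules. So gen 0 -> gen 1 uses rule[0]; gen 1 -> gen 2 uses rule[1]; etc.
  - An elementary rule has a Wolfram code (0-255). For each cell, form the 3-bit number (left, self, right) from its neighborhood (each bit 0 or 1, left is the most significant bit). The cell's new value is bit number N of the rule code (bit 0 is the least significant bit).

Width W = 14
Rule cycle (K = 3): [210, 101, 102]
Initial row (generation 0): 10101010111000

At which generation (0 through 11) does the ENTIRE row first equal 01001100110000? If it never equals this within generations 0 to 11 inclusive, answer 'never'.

Gen 0: 10101010111000
Gen 1 (rule 210): 00000000011100
Gen 2 (rule 101): 11111111000101
Gen 3 (rule 102): 00000001001111
Gen 4 (rule 210): 00000010110111
Gen 5 (rule 101): 11111011011001
Gen 6 (rule 102): 00001101101011
Gen 7 (rule 210): 00010100100001
Gen 8 (rule 101): 11011100101101
Gen 9 (rule 102): 01100101110111
Gen 10 (rule 210): 10111000110011
Gen 11 (rule 101): 11001010010001

Answer: never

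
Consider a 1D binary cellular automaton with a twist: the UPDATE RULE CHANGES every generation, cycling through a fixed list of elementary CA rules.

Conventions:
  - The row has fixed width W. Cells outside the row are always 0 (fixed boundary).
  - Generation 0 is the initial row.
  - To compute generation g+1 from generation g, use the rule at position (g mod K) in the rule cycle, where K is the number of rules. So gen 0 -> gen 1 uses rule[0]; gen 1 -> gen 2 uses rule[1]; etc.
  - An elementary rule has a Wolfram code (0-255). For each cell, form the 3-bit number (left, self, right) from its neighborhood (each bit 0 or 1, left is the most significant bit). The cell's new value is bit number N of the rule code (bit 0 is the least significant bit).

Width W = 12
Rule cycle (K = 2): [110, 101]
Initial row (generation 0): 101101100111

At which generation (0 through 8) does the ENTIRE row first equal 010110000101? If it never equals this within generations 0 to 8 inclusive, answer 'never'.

Gen 0: 101101100111
Gen 1 (rule 110): 111111101101
Gen 2 (rule 101): 000000110111
Gen 3 (rule 110): 000001111101
Gen 4 (rule 101): 111100000111
Gen 5 (rule 110): 100100001101
Gen 6 (rule 101): 100101100111
Gen 7 (rule 110): 101111101101
Gen 8 (rule 101): 110000110111

Answer: never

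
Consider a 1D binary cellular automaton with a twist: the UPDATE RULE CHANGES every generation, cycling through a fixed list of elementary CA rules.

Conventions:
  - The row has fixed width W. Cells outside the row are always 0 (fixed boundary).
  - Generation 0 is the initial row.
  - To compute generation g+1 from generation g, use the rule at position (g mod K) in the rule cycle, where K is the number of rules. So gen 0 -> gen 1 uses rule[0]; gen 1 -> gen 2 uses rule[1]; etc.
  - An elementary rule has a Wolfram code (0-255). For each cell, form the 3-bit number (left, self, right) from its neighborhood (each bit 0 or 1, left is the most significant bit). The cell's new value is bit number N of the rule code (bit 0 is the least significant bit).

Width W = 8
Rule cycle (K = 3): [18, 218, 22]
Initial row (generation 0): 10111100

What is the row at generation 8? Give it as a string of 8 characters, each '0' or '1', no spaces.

Answer: 01000101

Derivation:
Gen 0: 10111100
Gen 1 (rule 18): 00000010
Gen 2 (rule 218): 00000101
Gen 3 (rule 22): 00001101
Gen 4 (rule 18): 00010000
Gen 5 (rule 218): 00101000
Gen 6 (rule 22): 01101100
Gen 7 (rule 18): 10000010
Gen 8 (rule 218): 01000101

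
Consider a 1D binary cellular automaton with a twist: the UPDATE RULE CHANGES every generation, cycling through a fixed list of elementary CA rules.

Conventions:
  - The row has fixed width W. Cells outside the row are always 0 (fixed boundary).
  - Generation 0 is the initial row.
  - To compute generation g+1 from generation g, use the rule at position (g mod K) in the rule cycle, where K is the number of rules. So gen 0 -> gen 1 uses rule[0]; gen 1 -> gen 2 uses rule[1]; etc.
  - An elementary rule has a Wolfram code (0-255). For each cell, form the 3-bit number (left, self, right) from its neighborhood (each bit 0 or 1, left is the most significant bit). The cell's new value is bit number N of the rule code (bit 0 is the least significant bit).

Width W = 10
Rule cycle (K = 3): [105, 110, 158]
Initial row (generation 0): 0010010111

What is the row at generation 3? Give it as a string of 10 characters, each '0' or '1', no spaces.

Gen 0: 0010010111
Gen 1 (rule 105): 1000001101
Gen 2 (rule 110): 1000011111
Gen 3 (rule 158): 1100111110

Answer: 1100111110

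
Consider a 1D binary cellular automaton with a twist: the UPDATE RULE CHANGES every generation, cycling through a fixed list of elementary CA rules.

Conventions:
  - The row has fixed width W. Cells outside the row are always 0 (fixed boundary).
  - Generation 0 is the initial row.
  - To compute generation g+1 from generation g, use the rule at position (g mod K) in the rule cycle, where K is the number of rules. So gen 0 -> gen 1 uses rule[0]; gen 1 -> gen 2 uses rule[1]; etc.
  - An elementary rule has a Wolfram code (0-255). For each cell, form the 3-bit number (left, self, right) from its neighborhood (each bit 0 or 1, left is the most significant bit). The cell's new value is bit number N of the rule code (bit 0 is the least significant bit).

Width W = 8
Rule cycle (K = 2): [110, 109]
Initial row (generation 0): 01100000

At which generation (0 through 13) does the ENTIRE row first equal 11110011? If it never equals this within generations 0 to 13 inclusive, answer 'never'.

Answer: 12

Derivation:
Gen 0: 01100000
Gen 1 (rule 110): 11100000
Gen 2 (rule 109): 10101111
Gen 3 (rule 110): 11111001
Gen 4 (rule 109): 10001001
Gen 5 (rule 110): 10011011
Gen 6 (rule 109): 10011111
Gen 7 (rule 110): 10110001
Gen 8 (rule 109): 11110101
Gen 9 (rule 110): 10011111
Gen 10 (rule 109): 10010001
Gen 11 (rule 110): 10110011
Gen 12 (rule 109): 11110011
Gen 13 (rule 110): 10010111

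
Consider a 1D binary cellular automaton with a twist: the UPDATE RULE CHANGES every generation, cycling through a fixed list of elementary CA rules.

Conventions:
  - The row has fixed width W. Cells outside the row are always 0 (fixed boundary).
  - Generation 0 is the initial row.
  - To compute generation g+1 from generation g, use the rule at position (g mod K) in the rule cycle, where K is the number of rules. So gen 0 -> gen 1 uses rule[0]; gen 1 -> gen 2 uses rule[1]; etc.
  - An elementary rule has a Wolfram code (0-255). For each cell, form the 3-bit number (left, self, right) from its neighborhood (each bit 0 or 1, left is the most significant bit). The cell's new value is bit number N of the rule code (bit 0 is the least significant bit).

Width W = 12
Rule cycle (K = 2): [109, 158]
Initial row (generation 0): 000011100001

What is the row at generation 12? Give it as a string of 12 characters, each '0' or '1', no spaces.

Gen 0: 000011100001
Gen 1 (rule 109): 111010101101
Gen 2 (rule 158): 110010101001
Gen 3 (rule 109): 110011111001
Gen 4 (rule 158): 101111110111
Gen 5 (rule 109): 111000011101
Gen 6 (rule 158): 110100111001
Gen 7 (rule 109): 111100101001
Gen 8 (rule 158): 111011101111
Gen 9 (rule 109): 101110111001
Gen 10 (rule 158): 101100110111
Gen 11 (rule 109): 111100111101
Gen 12 (rule 158): 111011111001

Answer: 111011111001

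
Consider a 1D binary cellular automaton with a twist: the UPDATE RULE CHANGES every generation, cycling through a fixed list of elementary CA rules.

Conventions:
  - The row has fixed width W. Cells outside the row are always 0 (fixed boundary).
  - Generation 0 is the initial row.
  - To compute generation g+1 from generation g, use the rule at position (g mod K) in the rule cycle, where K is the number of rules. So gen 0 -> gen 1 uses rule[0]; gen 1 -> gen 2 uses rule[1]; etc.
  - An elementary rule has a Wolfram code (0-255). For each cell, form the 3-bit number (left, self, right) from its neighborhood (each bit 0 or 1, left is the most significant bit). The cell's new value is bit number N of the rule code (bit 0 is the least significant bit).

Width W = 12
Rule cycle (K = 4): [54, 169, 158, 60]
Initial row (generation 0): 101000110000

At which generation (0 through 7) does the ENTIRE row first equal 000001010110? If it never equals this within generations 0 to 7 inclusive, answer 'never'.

Answer: never

Derivation:
Gen 0: 101000110000
Gen 1 (rule 54): 111101001000
Gen 2 (rule 169): 111010000011
Gen 3 (rule 158): 110011000110
Gen 4 (rule 60): 101010100101
Gen 5 (rule 54): 111111111111
Gen 6 (rule 169): 111111111110
Gen 7 (rule 158): 111111111101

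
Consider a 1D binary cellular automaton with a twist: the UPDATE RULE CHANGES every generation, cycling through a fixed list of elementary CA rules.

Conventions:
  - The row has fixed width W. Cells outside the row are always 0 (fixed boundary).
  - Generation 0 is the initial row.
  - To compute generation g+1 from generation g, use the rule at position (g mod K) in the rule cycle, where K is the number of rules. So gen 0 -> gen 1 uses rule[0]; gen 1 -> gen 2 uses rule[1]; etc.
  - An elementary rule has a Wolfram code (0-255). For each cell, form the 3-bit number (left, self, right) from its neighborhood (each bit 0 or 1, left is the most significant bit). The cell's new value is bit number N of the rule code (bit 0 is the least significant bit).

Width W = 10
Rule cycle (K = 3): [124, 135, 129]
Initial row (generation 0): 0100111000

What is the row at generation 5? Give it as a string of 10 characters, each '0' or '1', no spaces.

Answer: 1100010100

Derivation:
Gen 0: 0100111000
Gen 1 (rule 124): 0110101100
Gen 2 (rule 135): 1000100001
Gen 3 (rule 129): 0010001100
Gen 4 (rule 124): 0011001110
Gen 5 (rule 135): 1100010100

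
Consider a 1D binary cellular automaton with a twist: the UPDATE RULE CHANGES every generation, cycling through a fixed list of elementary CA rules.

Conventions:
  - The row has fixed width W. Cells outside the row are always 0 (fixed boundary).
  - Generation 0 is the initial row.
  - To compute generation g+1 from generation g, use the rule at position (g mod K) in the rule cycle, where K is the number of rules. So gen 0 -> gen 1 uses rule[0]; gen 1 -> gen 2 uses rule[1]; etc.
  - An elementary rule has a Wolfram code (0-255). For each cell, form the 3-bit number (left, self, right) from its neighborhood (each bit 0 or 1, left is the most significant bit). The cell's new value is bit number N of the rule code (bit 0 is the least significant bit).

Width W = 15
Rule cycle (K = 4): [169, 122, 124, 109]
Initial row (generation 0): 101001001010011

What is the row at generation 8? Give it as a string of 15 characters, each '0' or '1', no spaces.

Answer: 110100101110001

Derivation:
Gen 0: 101001001010011
Gen 1 (rule 169): 010000000100010
Gen 2 (rule 122): 101000001010101
Gen 3 (rule 124): 111100001111111
Gen 4 (rule 109): 100101101000001
Gen 5 (rule 169): 000011010011100
Gen 6 (rule 122): 000111101110110
Gen 7 (rule 124): 000100111011111
Gen 8 (rule 109): 110100101110001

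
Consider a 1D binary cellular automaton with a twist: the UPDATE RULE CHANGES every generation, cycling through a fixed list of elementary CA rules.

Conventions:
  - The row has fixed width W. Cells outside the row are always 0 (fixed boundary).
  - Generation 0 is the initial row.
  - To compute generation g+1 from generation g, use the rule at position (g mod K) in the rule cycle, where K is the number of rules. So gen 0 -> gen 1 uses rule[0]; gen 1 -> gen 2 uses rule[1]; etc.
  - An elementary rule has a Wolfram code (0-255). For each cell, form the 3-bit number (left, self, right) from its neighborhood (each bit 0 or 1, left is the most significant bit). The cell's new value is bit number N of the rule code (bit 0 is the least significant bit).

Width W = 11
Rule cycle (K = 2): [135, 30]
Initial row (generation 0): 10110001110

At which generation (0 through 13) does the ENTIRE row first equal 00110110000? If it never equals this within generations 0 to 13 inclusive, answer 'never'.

Gen 0: 10110001110
Gen 1 (rule 135): 10000110100
Gen 2 (rule 30): 11001100110
Gen 3 (rule 135): 00010001000
Gen 4 (rule 30): 00111011100
Gen 5 (rule 135): 11010001001
Gen 6 (rule 30): 10011011111
Gen 7 (rule 135): 10100001110
Gen 8 (rule 30): 10110011001
Gen 9 (rule 135): 10000100011
Gen 10 (rule 30): 11001110110
Gen 11 (rule 135): 00010100000
Gen 12 (rule 30): 00110110000
Gen 13 (rule 135): 11000000111

Answer: 12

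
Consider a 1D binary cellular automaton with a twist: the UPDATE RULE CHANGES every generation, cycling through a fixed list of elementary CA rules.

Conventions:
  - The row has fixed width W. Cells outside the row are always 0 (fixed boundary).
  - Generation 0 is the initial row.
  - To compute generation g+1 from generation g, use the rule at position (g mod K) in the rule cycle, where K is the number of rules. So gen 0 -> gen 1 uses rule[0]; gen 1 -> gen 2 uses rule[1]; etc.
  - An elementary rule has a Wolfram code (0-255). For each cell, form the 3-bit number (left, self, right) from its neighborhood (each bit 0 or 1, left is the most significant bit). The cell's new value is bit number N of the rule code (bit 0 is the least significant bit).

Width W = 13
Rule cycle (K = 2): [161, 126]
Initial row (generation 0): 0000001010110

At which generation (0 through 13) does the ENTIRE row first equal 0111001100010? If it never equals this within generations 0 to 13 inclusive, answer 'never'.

Answer: never

Derivation:
Gen 0: 0000001010110
Gen 1 (rule 161): 1111100101000
Gen 2 (rule 126): 1000111111100
Gen 3 (rule 161): 0010011111001
Gen 4 (rule 126): 0111110001111
Gen 5 (rule 161): 0011100100110
Gen 6 (rule 126): 0110111111111
Gen 7 (rule 161): 0001011111110
Gen 8 (rule 126): 0011110000011
Gen 9 (rule 161): 1001100111000
Gen 10 (rule 126): 1111111101100
Gen 11 (rule 161): 0111111010001
Gen 12 (rule 126): 1100001111011
Gen 13 (rule 161): 0001100110100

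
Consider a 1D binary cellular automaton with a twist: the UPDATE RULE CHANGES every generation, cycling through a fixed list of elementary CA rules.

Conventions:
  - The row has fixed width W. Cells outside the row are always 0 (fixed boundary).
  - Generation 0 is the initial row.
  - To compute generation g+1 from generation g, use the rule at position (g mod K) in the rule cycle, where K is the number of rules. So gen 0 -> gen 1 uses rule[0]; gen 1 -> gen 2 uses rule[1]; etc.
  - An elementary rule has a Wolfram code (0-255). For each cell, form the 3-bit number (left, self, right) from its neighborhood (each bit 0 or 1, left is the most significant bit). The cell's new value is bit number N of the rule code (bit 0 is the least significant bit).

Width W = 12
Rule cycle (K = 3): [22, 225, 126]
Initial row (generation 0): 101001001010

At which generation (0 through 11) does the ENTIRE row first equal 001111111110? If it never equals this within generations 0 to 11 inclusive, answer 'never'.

Answer: never

Derivation:
Gen 0: 101001001010
Gen 1 (rule 22): 101111111011
Gen 2 (rule 225): 010111111101
Gen 3 (rule 126): 111100000111
Gen 4 (rule 22): 000010001000
Gen 5 (rule 225): 111000100011
Gen 6 (rule 126): 101101110111
Gen 7 (rule 22): 100000000000
Gen 8 (rule 225): 001111111111
Gen 9 (rule 126): 011000000001
Gen 10 (rule 22): 100100000011
Gen 11 (rule 225): 000001111001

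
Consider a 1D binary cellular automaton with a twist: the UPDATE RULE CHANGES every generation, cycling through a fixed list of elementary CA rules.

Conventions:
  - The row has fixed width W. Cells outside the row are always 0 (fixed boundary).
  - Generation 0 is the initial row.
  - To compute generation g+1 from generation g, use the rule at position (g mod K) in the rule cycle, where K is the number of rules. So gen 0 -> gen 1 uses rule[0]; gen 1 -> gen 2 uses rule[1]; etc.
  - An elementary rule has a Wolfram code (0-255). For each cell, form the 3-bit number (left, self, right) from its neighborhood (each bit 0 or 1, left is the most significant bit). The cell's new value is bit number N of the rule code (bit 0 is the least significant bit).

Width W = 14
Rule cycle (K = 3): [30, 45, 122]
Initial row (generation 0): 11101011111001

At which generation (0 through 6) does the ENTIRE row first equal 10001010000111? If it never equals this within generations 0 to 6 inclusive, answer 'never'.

Answer: 1

Derivation:
Gen 0: 11101011111001
Gen 1 (rule 30): 10001010000111
Gen 2 (rule 45): 10101110110100
Gen 3 (rule 122): 01011011111010
Gen 4 (rule 30): 11010010000011
Gen 5 (rule 45): 10110010111010
Gen 6 (rule 122): 01111101101101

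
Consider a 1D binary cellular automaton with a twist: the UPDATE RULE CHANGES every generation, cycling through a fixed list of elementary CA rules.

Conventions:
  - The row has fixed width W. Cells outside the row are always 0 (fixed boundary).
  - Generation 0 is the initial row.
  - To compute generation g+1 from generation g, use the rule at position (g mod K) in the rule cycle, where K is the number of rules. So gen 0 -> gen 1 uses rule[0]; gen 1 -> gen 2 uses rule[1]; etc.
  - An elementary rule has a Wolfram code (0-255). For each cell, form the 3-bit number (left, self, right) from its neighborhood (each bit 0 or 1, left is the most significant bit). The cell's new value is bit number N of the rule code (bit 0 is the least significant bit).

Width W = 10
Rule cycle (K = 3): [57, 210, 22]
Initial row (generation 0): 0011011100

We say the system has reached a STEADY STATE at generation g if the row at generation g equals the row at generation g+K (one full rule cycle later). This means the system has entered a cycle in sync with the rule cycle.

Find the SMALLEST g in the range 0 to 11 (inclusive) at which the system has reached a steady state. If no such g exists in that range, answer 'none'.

Gen 0: 0011011100
Gen 1 (rule 57): 1010110011
Gen 2 (rule 210): 0000011101
Gen 3 (rule 22): 0000100001
Gen 4 (rule 57): 1110011100
Gen 5 (rule 210): 0111101110
Gen 6 (rule 22): 1000000001
Gen 7 (rule 57): 0111111100
Gen 8 (rule 210): 1011111110
Gen 9 (rule 22): 1000000001
Gen 10 (rule 57): 0111111100
Gen 11 (rule 210): 1011111110
Gen 12 (rule 22): 1000000001
Gen 13 (rule 57): 0111111100
Gen 14 (rule 210): 1011111110

Answer: 6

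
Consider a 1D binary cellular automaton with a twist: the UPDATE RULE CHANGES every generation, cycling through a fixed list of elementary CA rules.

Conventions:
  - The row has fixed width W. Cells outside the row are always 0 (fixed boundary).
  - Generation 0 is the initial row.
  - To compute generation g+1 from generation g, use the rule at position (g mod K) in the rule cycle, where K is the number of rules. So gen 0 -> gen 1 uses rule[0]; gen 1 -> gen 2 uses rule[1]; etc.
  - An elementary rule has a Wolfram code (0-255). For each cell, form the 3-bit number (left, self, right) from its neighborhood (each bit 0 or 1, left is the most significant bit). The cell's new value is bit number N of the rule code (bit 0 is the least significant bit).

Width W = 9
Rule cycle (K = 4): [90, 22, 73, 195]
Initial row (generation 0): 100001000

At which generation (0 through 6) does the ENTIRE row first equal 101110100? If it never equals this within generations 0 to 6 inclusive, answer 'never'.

Gen 0: 100001000
Gen 1 (rule 90): 010010100
Gen 2 (rule 22): 111110110
Gen 3 (rule 73): 100010110
Gen 4 (rule 195): 001100010
Gen 5 (rule 90): 011110101
Gen 6 (rule 22): 100000101

Answer: never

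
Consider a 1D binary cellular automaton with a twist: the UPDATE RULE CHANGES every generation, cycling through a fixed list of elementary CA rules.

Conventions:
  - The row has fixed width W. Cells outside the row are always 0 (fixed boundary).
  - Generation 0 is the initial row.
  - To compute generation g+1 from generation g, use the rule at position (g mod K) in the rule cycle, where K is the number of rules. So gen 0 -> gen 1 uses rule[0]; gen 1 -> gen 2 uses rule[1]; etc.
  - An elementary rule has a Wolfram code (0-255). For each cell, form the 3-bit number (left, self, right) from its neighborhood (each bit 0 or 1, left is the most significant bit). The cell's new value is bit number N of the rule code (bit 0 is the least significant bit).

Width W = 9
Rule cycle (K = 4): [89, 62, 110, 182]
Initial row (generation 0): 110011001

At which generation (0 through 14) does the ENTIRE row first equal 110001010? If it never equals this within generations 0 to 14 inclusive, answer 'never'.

Answer: never

Derivation:
Gen 0: 110011001
Gen 1 (rule 89): 111011100
Gen 2 (rule 62): 100110010
Gen 3 (rule 110): 101110110
Gen 4 (rule 182): 110101001
Gen 5 (rule 89): 110000100
Gen 6 (rule 62): 101001110
Gen 7 (rule 110): 111011010
Gen 8 (rule 182): 010100111
Gen 9 (rule 89): 000010101
Gen 10 (rule 62): 000111111
Gen 11 (rule 110): 001100001
Gen 12 (rule 182): 010010011
Gen 13 (rule 89): 001001011
Gen 14 (rule 62): 011111110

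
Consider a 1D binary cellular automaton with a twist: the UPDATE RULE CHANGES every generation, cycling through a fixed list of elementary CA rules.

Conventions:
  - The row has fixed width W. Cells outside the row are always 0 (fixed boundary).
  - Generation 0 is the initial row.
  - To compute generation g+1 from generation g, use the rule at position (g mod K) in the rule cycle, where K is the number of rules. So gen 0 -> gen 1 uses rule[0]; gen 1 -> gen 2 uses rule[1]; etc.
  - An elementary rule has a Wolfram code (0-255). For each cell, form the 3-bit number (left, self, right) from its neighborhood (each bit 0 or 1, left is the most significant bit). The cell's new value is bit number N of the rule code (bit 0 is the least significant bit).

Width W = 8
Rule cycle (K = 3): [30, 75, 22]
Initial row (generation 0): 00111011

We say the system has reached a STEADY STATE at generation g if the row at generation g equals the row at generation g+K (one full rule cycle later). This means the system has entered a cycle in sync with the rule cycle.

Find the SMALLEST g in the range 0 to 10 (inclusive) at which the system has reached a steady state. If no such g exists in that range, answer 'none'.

Answer: 8

Derivation:
Gen 0: 00111011
Gen 1 (rule 30): 01100010
Gen 2 (rule 75): 11101100
Gen 3 (rule 22): 00000010
Gen 4 (rule 30): 00000111
Gen 5 (rule 75): 11111101
Gen 6 (rule 22): 00000001
Gen 7 (rule 30): 00000011
Gen 8 (rule 75): 11111111
Gen 9 (rule 22): 00000000
Gen 10 (rule 30): 00000000
Gen 11 (rule 75): 11111111
Gen 12 (rule 22): 00000000
Gen 13 (rule 30): 00000000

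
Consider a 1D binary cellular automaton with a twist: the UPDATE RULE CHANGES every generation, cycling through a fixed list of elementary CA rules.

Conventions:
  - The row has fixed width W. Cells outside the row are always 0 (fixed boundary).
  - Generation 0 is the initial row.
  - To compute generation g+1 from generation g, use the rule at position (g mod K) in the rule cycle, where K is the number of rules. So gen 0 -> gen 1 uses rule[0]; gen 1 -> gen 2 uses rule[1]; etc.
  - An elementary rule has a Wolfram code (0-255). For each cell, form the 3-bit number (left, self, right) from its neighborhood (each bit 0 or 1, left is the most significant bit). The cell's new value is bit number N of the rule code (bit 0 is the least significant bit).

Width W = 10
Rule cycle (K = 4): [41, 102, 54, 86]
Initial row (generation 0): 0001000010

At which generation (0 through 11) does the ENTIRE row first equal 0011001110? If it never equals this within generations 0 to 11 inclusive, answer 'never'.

Gen 0: 0001000010
Gen 1 (rule 41): 1100011000
Gen 2 (rule 102): 0100101000
Gen 3 (rule 54): 1111111100
Gen 4 (rule 86): 0000000110
Gen 5 (rule 41): 1111110100
Gen 6 (rule 102): 0000011100
Gen 7 (rule 54): 0000100010
Gen 8 (rule 86): 0001110111
Gen 9 (rule 41): 1101001100
Gen 10 (rule 102): 0111010100
Gen 11 (rule 54): 1000111110

Answer: never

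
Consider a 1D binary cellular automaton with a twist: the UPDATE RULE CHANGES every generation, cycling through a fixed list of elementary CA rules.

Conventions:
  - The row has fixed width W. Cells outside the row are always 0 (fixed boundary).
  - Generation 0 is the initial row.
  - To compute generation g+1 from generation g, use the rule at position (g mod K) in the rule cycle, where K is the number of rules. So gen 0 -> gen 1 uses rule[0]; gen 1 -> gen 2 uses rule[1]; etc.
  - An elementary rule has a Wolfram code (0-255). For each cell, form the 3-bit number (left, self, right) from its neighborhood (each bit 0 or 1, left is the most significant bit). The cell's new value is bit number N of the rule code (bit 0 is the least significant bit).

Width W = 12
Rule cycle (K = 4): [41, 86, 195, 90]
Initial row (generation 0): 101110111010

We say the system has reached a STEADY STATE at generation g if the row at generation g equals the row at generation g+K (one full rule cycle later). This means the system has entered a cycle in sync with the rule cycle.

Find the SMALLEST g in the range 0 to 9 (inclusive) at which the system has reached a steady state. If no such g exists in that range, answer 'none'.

Gen 0: 101110111010
Gen 1 (rule 41): 011001100100
Gen 2 (rule 86): 101110111110
Gen 3 (rule 195): 000110011110
Gen 4 (rule 90): 001111110011
Gen 5 (rule 41): 101000000010
Gen 6 (rule 86): 101100000111
Gen 7 (rule 195): 000101111011
Gen 8 (rule 90): 001001001011
Gen 9 (rule 41): 100000000110
Gen 10 (rule 86): 110000001011
Gen 11 (rule 195): 010111110001
Gen 12 (rule 90): 100100011010
Gen 13 (rule 41): 000001010100

Answer: none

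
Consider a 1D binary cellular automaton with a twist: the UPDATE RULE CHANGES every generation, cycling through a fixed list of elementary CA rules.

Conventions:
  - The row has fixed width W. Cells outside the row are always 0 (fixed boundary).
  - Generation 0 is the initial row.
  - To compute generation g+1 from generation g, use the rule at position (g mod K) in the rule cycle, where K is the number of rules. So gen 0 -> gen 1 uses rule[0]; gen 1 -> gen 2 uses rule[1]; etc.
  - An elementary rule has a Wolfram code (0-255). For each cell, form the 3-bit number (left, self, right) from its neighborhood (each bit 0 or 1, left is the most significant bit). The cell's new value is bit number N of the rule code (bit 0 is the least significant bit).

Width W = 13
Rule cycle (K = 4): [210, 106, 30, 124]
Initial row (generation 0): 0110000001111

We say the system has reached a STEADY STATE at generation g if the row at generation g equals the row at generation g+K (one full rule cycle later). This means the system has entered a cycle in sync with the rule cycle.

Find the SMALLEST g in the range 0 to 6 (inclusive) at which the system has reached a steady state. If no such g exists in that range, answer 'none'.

Gen 0: 0110000001111
Gen 1 (rule 210): 1011000010111
Gen 2 (rule 106): 0111000101101
Gen 3 (rule 30): 1100101101001
Gen 4 (rule 124): 1110111111101
Gen 5 (rule 210): 0110011111100
Gen 6 (rule 106): 1110110000100
Gen 7 (rule 30): 1000101001110
Gen 8 (rule 124): 1100111101011
Gen 9 (rule 210): 0111011100001
Gen 10 (rule 106): 1101110100010

Answer: none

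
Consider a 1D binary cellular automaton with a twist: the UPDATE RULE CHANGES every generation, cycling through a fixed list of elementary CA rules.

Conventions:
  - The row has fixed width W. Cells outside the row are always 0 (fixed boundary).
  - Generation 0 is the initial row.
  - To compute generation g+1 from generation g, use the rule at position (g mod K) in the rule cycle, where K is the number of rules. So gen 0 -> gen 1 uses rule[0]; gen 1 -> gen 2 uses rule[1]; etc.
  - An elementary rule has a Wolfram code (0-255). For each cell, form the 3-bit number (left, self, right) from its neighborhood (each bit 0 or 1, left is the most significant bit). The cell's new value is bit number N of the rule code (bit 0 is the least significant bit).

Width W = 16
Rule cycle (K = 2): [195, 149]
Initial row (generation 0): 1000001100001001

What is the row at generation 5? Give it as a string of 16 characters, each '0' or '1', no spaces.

Answer: 0000000100111100

Derivation:
Gen 0: 1000001100001001
Gen 1 (rule 195): 0011110101110010
Gen 2 (rule 149): 1001100100101011
Gen 3 (rule 195): 0010101001000001
Gen 4 (rule 149): 1010101101111101
Gen 5 (rule 195): 0000000100111100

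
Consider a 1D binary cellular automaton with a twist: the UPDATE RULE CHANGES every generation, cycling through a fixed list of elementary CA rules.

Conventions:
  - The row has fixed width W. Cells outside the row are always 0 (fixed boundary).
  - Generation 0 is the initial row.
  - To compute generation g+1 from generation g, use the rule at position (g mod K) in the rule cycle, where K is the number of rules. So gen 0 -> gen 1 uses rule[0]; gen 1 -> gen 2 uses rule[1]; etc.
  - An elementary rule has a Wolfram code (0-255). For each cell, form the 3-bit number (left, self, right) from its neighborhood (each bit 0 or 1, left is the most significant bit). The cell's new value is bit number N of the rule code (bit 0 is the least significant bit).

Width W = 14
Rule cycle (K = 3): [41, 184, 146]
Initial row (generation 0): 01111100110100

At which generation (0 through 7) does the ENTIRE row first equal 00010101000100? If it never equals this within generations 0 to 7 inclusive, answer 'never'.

Gen 0: 01111100110100
Gen 1 (rule 41): 01000000101001
Gen 2 (rule 184): 00100000010100
Gen 3 (rule 146): 01010000100010
Gen 4 (rule 41): 00100110001000
Gen 5 (rule 184): 00010101000100
Gen 6 (rule 146): 00100000101010
Gen 7 (rule 41): 10001110010100

Answer: 5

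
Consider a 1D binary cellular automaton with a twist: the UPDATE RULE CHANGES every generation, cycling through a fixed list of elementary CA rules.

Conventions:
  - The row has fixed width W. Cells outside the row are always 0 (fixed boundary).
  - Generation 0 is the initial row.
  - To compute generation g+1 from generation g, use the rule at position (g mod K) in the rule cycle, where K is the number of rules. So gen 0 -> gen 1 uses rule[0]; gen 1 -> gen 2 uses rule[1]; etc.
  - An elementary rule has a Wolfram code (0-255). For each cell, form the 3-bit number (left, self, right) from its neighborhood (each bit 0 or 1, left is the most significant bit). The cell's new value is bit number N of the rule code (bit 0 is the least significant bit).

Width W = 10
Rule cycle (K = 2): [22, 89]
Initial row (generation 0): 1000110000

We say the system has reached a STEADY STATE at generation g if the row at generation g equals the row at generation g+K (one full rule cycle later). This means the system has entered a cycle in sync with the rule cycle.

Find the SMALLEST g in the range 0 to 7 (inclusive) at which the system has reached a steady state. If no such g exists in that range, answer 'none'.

Gen 0: 1000110000
Gen 1 (rule 22): 1101001000
Gen 2 (rule 89): 1100100111
Gen 3 (rule 22): 0011111000
Gen 4 (rule 89): 1010001111
Gen 5 (rule 22): 1011010000
Gen 6 (rule 89): 0011001111
Gen 7 (rule 22): 0100110000
Gen 8 (rule 89): 0010111111
Gen 9 (rule 22): 0110000000

Answer: none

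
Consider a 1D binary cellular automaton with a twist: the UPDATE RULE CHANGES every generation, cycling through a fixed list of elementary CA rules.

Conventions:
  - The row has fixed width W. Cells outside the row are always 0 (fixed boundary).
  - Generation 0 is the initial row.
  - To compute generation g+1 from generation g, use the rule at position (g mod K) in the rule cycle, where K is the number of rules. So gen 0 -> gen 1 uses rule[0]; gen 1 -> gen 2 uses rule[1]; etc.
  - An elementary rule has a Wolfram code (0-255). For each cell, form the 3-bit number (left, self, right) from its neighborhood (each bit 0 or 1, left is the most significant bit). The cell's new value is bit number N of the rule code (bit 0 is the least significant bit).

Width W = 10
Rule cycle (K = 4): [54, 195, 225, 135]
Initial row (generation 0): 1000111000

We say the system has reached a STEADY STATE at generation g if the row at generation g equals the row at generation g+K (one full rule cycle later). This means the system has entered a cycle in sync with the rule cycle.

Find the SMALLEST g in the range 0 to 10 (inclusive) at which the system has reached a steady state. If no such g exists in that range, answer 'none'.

Gen 0: 1000111000
Gen 1 (rule 54): 1101000100
Gen 2 (rule 195): 0100011001
Gen 3 (rule 225): 0001001000
Gen 4 (rule 135): 1111011011
Gen 5 (rule 54): 0000100100
Gen 6 (rule 195): 1111001001
Gen 7 (rule 225): 0111000000
Gen 8 (rule 135): 1010011111
Gen 9 (rule 54): 1111100000
Gen 10 (rule 195): 0111101111
Gen 11 (rule 225): 0011110111
Gen 12 (rule 135): 1101100010
Gen 13 (rule 54): 0010010111
Gen 14 (rule 195): 1100100011

Answer: none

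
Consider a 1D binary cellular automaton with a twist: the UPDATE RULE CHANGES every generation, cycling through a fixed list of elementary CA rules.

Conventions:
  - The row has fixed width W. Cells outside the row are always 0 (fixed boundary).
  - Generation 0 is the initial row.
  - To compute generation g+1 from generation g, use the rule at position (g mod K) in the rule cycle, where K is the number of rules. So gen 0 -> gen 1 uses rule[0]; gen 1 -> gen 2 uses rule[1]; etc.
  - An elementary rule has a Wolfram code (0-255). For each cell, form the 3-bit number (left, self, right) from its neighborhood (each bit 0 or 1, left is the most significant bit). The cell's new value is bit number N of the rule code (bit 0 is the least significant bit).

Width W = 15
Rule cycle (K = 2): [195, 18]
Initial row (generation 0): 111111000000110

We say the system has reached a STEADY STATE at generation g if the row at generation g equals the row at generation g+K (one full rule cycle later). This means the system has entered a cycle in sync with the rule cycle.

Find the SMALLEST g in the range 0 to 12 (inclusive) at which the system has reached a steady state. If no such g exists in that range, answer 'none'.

Gen 0: 111111000000110
Gen 1 (rule 195): 011111011111010
Gen 2 (rule 18): 100000000000001
Gen 3 (rule 195): 001111111111110
Gen 4 (rule 18): 010000000000001
Gen 5 (rule 195): 100111111111110
Gen 6 (rule 18): 011000000000001
Gen 7 (rule 195): 101011111111110
Gen 8 (rule 18): 000000000000001
Gen 9 (rule 195): 111111111111110
Gen 10 (rule 18): 000000000000001
Gen 11 (rule 195): 111111111111110
Gen 12 (rule 18): 000000000000001
Gen 13 (rule 195): 111111111111110
Gen 14 (rule 18): 000000000000001

Answer: 8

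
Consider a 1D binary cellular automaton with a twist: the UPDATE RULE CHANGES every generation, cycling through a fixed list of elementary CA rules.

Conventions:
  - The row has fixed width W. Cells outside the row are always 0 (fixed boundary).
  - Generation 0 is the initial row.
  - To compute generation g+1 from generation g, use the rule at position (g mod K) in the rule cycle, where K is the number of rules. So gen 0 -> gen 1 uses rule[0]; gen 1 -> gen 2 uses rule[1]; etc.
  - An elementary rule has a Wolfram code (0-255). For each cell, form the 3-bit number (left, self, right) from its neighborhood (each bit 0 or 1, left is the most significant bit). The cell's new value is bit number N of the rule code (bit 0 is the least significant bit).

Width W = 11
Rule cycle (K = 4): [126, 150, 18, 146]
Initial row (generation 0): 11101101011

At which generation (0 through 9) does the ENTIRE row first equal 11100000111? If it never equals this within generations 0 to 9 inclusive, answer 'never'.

Gen 0: 11101101011
Gen 1 (rule 126): 10111111111
Gen 2 (rule 150): 10011111110
Gen 3 (rule 18): 01100000001
Gen 4 (rule 146): 10010000010
Gen 5 (rule 126): 11111000111
Gen 6 (rule 150): 01110101010
Gen 7 (rule 18): 10000000001
Gen 8 (rule 146): 01000000010
Gen 9 (rule 126): 11100000111

Answer: 9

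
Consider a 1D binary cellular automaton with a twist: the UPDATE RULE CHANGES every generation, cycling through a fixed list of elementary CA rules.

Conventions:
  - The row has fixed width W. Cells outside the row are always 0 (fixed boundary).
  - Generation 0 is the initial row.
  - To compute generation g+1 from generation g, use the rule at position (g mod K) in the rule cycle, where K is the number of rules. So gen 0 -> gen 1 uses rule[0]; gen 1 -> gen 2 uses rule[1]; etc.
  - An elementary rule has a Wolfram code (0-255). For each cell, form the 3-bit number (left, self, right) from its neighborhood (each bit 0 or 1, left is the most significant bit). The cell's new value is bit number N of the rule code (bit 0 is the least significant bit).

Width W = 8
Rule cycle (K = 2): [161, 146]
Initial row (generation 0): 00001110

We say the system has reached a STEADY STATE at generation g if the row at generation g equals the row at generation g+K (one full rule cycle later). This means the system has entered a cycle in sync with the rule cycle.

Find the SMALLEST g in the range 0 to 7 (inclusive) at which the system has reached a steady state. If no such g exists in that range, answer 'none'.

Gen 0: 00001110
Gen 1 (rule 161): 11100100
Gen 2 (rule 146): 01011010
Gen 3 (rule 161): 00100100
Gen 4 (rule 146): 01011010
Gen 5 (rule 161): 00100100
Gen 6 (rule 146): 01011010
Gen 7 (rule 161): 00100100
Gen 8 (rule 146): 01011010
Gen 9 (rule 161): 00100100

Answer: 2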